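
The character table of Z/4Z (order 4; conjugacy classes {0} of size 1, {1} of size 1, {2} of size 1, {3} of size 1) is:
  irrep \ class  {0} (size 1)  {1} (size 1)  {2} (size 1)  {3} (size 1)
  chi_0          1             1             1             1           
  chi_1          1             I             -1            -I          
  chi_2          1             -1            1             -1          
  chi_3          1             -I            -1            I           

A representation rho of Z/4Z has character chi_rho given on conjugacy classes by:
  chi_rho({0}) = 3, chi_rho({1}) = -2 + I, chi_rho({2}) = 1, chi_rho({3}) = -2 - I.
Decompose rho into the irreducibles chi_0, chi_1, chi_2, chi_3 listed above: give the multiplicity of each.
Multiplicities: chi_0: 0, chi_1: 1, chi_2: 2, chi_3: 0.

Derivation: Use <chi_rho, chi> = (1/|G|) sum_C |C| * chi_rho(C) * conj(chi(C)) with |G| = 4 for each irreducible chi in the table:
  <chi_rho, chi_0> = (1/4)[1*(3)*conj(1) + 1*(-2 + I)*conj(1) + 1*(1)*conj(1) + 1*(-2 - I)*conj(1)]
      = (1/4)[(3) + (-2 + I) + (1) + (-2 - I)] = 0/4 = 0
  <chi_rho, chi_1> = (1/4)[1*(3)*conj(1) + 1*(-2 + I)*conj(I) + 1*(1)*conj(-1) + 1*(-2 - I)*conj(-I)]
      = (1/4)[(3) + (1 + 2*I) + (-1) + (1 - 2*I)] = 4/4 = 1
  <chi_rho, chi_2> = (1/4)[1*(3)*conj(1) + 1*(-2 + I)*conj(-1) + 1*(1)*conj(1) + 1*(-2 - I)*conj(-1)]
      = (1/4)[(3) + (2 - I) + (1) + (2 + I)] = 8/4 = 2
  <chi_rho, chi_3> = (1/4)[1*(3)*conj(1) + 1*(-2 + I)*conj(-I) + 1*(1)*conj(-1) + 1*(-2 - I)*conj(I)]
      = (1/4)[(3) + (-1 - 2*I) + (-1) + (-1 + 2*I)] = 0/4 = 0
(Exp terms are combined using exp(i*s)*conj(exp(i*t)) = exp(i*(s-t)), and sums of them are collapsed using the identity that for every m > 1 the m distinct m-th roots of unity sum to 0, e.g. 1 + exp(2*I*pi/3) + exp(-2*I*pi/3) = 0.)
Dimension check: dim(rho) = sum (mult * dim) = 0*1 + 1*1 + 2*1 + 0*1 = 3 = chi_rho(e) = 3.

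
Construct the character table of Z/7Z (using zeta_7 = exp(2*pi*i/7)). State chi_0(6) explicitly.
Character table of Z/7Z (irreps indexed chi_0,...,chi_6 with chi_k(m) = zeta_7^(k*m), zeta_7 = exp(2*pi*i/7)):
  irrep \ class  {0} (size 1)  {1} (size 1)    {2} (size 1)    {3} (size 1)    {4} (size 1)    {5} (size 1)    {6} (size 1)  
  chi_0          1             1               1               1               1               1               1             
  chi_1          1             exp(2*I*pi/7)   exp(4*I*pi/7)   exp(6*I*pi/7)   exp(-6*I*pi/7)  exp(-4*I*pi/7)  exp(-2*I*pi/7)
  chi_2          1             exp(4*I*pi/7)   exp(-6*I*pi/7)  exp(-2*I*pi/7)  exp(2*I*pi/7)   exp(6*I*pi/7)   exp(-4*I*pi/7)
  chi_3          1             exp(6*I*pi/7)   exp(-2*I*pi/7)  exp(4*I*pi/7)   exp(-4*I*pi/7)  exp(2*I*pi/7)   exp(-6*I*pi/7)
  chi_4          1             exp(-6*I*pi/7)  exp(2*I*pi/7)   exp(-4*I*pi/7)  exp(4*I*pi/7)   exp(-2*I*pi/7)  exp(6*I*pi/7) 
  chi_5          1             exp(-4*I*pi/7)  exp(6*I*pi/7)   exp(2*I*pi/7)   exp(-2*I*pi/7)  exp(-6*I*pi/7)  exp(4*I*pi/7) 
  chi_6          1             exp(-2*I*pi/7)  exp(-4*I*pi/7)  exp(-6*I*pi/7)  exp(6*I*pi/7)   exp(4*I*pi/7)   exp(2*I*pi/7) 

Spot check: chi_0(6) = zeta_7^(0*6) = zeta_7^0 = 1.

Proof sketch: Z/7Z is abelian, so all 7 irreducible complex representations are 1-dimensional. They are given by chi_k(m) = zeta_7^(k*m) for k = 0,...,6. Row orthogonality: sum_m chi_k(m) conj(chi_l(m)) = 7 * [k = l].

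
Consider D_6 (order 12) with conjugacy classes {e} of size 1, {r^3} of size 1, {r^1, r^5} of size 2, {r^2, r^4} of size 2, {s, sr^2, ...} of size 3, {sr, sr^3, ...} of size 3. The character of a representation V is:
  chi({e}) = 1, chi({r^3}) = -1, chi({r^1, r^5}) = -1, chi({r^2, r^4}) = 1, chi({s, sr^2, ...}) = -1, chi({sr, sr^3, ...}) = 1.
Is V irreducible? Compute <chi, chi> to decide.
Irreducible: <chi, chi> = 1.

<chi, chi> = (1/|G|) sum_C |C| * |chi(C)|^2 = (1/12)[1*|1|^2 + 1*|-1|^2 + 2*|-1|^2 + 2*|1|^2 + 3*|-1|^2 + 3*|1|^2]
  = (1/12)[(1) + (1) + (2) + (2) + (3) + (3)] = 12/12 = 1.
A character is irreducible iff <chi, chi> = 1, so this representation is irreducible.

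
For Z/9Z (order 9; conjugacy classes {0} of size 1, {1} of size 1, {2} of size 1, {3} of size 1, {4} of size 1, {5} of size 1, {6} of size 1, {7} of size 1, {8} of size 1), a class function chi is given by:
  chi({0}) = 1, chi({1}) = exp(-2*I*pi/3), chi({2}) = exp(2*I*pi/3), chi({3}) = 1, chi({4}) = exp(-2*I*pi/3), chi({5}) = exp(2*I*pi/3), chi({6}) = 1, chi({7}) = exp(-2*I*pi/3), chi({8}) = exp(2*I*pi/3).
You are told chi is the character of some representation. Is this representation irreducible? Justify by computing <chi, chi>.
Irreducible: <chi, chi> = 1.

Details: <chi, chi> = (1/|G|) sum_C |C| * |chi(C)|^2 = (1/9)[1*|1|^2 + 1*|exp(-2*I*pi/3)|^2 + 1*|exp(2*I*pi/3)|^2 + 1*|1|^2 + 1*|exp(-2*I*pi/3)|^2 + 1*|exp(2*I*pi/3)|^2 + 1*|1|^2 + 1*|exp(-2*I*pi/3)|^2 + 1*|exp(2*I*pi/3)|^2]
  = (1/9)[(1) + (1) + (1) + (1) + (1) + (1) + (1) + (1) + (1)] = 9/9 = 1.
(Exp terms are combined using exp(i*s)*conj(exp(i*t)) = exp(i*(s-t)), and sums of them are collapsed using the identity that for every m > 1 the m distinct m-th roots of unity sum to 0, e.g. 1 + exp(2*I*pi/3) + exp(-2*I*pi/3) = 0.)
A character is irreducible iff <chi, chi> = 1, so this representation is irreducible.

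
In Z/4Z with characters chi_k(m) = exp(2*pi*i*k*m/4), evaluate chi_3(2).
chi_3(2) = zeta_4^6 = -1

Proof sketch: chi_3(2) = zeta_4^(3*2) = zeta_4^6. Since zeta_4^4 = 1, this equals zeta_4^2 = exp(2*pi*i*2/4) = -1.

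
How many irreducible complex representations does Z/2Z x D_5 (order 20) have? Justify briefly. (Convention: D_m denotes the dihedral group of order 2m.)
8

Argument: The number of irreducible complex representations of a finite group equals its number of conjugacy classes. For a direct product, #classes(G x H) = #classes(G) * #classes(H). Z/2Z has 2 classes (abelian), D_5 has 4 classes, so 2 * 4 = 8, so Z/2Z x D_5 (order 20) has exactly 8 irreducible complex representations.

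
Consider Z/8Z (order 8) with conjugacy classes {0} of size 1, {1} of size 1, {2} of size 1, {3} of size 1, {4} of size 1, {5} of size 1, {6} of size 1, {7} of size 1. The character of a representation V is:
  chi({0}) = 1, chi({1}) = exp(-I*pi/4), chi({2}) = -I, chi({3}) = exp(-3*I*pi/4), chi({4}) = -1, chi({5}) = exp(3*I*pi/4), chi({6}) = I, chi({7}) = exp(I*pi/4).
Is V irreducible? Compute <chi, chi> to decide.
Irreducible: <chi, chi> = 1.

Why: <chi, chi> = (1/|G|) sum_C |C| * |chi(C)|^2 = (1/8)[1*|1|^2 + 1*|exp(-I*pi/4)|^2 + 1*|-I|^2 + 1*|exp(-3*I*pi/4)|^2 + 1*|-1|^2 + 1*|exp(3*I*pi/4)|^2 + 1*|I|^2 + 1*|exp(I*pi/4)|^2]
  = (1/8)[(1) + (1) + (1) + (1) + (1) + (1) + (1) + (1)] = 8/8 = 1.
(Exp terms are combined using exp(i*s)*conj(exp(i*t)) = exp(i*(s-t)), and sums of them are collapsed using the identity that for every m > 1 the m distinct m-th roots of unity sum to 0, e.g. 1 + exp(2*I*pi/3) + exp(-2*I*pi/3) = 0.)
A character is irreducible iff <chi, chi> = 1, so this representation is irreducible.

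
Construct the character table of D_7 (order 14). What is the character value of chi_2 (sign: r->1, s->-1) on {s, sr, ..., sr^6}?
Conjugacy classes: {e} of size 1, {r^1, r^6} of size 2, {r^2, r^5} of size 2, {r^3, r^4} of size 2, {s, sr, ..., sr^6} of size 7.
Character table:
  irrep \ class              {e} (size 1)  {r^1, r^6} (size 2)  {r^2, r^5} (size 2)  {r^3, r^4} (size 2)  {s, sr, ..., sr^6} (size 7)
  chi_1 (triv)               1             1                    1                    1                    1                          
  chi_2 (sign: r->1, s->-1)  1             1                    1                    1                    -1                         
  chi_3 (2d, j=1)            2             2*cos(2*pi/7)        -2*cos(3*pi/7)       -2*cos(pi/7)         0                          
  chi_4 (2d, j=2)            2             -2*cos(3*pi/7)       -2*cos(pi/7)         2*cos(2*pi/7)        0                          
  chi_5 (2d, j=3)            2             -2*cos(pi/7)         2*cos(2*pi/7)        -2*cos(3*pi/7)       0                          

Spot check: chi_2 (sign: r->1, s->-1) on {s, sr, ..., sr^6} = -1.

Working: D_7 has order 2*7 = 14 with 5 conjugacy classes, hence 5 irreducibles. Sum of squared dims 1 + 1 + 4 + 4 + 4 = 14 = |G|. Linear characters come from the abelianisation; the 2-dimensional irreps have character r^k -> 2*cos(2*pi*j*k/7), reflections -> 0.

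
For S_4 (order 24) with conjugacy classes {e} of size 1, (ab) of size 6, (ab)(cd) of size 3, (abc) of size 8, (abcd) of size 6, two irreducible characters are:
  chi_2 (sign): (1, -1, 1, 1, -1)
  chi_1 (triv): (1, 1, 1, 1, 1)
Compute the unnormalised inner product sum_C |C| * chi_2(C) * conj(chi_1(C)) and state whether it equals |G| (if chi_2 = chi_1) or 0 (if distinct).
Sum = 0; so <chi_2, chi_1> = 0 (distinct irreducibles are orthogonal).

Compute term by term over conjugacy classes (|C| * chi_2(C) * conj(chi_1(C))):
  1*(1)*conj(1) + 6*(-1)*conj(1) + 3*(1)*conj(1) + 8*(1)*conj(1) + 6*(-1)*conj(1)
  = (1) + (-6) + (3) + (8) + (-6)
  = 0.
Dividing by |G| = 24 gives 0/24 = 0, matching the row-orthogonality relation <chi_2, chi_1> = [chi_2 = chi_1].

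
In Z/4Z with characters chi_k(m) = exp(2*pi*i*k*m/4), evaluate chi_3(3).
chi_3(3) = zeta_4^9 = I

Why: chi_3(3) = zeta_4^(3*3) = zeta_4^9. Since zeta_4^4 = 1, this equals zeta_4^1 = exp(2*pi*i*1/4) = I.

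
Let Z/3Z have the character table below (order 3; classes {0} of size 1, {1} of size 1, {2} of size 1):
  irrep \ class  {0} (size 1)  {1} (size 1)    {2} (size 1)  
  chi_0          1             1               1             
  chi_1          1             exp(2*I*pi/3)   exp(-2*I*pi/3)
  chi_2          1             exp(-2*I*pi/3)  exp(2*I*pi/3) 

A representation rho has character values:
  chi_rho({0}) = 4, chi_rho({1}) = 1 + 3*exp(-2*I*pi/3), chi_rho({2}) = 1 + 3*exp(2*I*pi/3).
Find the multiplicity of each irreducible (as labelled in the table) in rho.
Multiplicities: chi_0: 1, chi_1: 0, chi_2: 3.

Argument: Use <chi_rho, chi> = (1/|G|) sum_C |C| * chi_rho(C) * conj(chi(C)) with |G| = 3 for each irreducible chi in the table:
  <chi_rho, chi_0> = (1/3)[1*(4)*conj(1) + 1*(1 + 3*exp(-2*I*pi/3))*conj(1) + 1*(1 + 3*exp(2*I*pi/3))*conj(1)]
      = (1/3)[(4) + (1 + 3*exp(-2*I*pi/3)) + (1 + 3*exp(2*I*pi/3))] = 3/3 = 1
  <chi_rho, chi_1> = (1/3)[1*(4)*conj(1) + 1*(1 + 3*exp(-2*I*pi/3))*conj(exp(2*I*pi/3)) + 1*(1 + 3*exp(2*I*pi/3))*conj(exp(-2*I*pi/3))]
      = (1/3)[(4) + (exp(-2*I*pi/3) + 3*exp(2*I*pi/3)) + (3*exp(-2*I*pi/3) + exp(2*I*pi/3))] = 0/3 = 0
  <chi_rho, chi_2> = (1/3)[1*(4)*conj(1) + 1*(1 + 3*exp(-2*I*pi/3))*conj(exp(-2*I*pi/3)) + 1*(1 + 3*exp(2*I*pi/3))*conj(exp(2*I*pi/3))]
      = (1/3)[(4) + (3 + exp(2*I*pi/3)) + (3 + exp(-2*I*pi/3))] = 9/3 = 3
(Exp terms are combined using exp(i*s)*conj(exp(i*t)) = exp(i*(s-t)), and sums of them are collapsed using the identity that for every m > 1 the m distinct m-th roots of unity sum to 0, e.g. 1 + exp(2*I*pi/3) + exp(-2*I*pi/3) = 0.)
Dimension check: dim(rho) = sum (mult * dim) = 1*1 + 0*1 + 3*1 = 4 = chi_rho(e) = 4.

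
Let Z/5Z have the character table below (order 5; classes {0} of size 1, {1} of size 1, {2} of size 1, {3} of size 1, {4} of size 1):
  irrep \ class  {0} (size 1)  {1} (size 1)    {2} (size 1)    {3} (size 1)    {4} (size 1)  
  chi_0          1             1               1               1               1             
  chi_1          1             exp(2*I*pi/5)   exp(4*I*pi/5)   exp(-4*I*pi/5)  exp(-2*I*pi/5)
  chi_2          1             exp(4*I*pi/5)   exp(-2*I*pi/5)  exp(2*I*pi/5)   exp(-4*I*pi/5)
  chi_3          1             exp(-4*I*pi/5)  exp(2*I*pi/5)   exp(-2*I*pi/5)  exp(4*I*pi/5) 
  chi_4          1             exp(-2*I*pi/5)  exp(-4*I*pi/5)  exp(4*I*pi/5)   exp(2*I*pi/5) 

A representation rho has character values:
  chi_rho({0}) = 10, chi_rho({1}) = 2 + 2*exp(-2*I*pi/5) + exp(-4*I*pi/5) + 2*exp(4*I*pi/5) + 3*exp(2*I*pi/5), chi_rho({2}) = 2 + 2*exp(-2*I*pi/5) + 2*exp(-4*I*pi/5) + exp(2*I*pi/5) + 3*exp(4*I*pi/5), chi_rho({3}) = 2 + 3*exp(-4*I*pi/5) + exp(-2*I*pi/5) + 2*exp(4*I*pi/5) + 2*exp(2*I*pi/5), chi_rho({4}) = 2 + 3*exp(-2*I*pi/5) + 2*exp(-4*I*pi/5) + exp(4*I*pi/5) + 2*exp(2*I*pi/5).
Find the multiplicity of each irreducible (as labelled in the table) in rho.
Multiplicities: chi_0: 2, chi_1: 3, chi_2: 2, chi_3: 1, chi_4: 2.

Derivation: Use <chi_rho, chi> = (1/|G|) sum_C |C| * chi_rho(C) * conj(chi(C)) with |G| = 5 for each irreducible chi in the table:
  <chi_rho, chi_0> = (1/5)[1*(10)*conj(1) + 1*(2 + 2*exp(-2*I*pi/5) + exp(-4*I*pi/5) + 2*exp(4*I*pi/5) + 3*exp(2*I*pi/5))*conj(1) + 1*(2 + 2*exp(-2*I*pi/5) + 2*exp(-4*I*pi/5) + exp(2*I*pi/5) + 3*exp(4*I*pi/5))*conj(1) + 1*(2 + 3*exp(-4*I*pi/5) + exp(-2*I*pi/5) + 2*exp(4*I*pi/5) + 2*exp(2*I*pi/5))*conj(1) + 1*(2 + 3*exp(-2*I*pi/5) + 2*exp(-4*I*pi/5) + exp(4*I*pi/5) + 2*exp(2*I*pi/5))*conj(1)]
      = (1/5)[(10) + (2 + 2*exp(-2*I*pi/5) + exp(-4*I*pi/5) + 2*exp(4*I*pi/5) + 3*exp(2*I*pi/5)) + (2 + 2*exp(-2*I*pi/5) + 2*exp(-4*I*pi/5) + exp(2*I*pi/5) + 3*exp(4*I*pi/5)) + (2 + 3*exp(-4*I*pi/5) + exp(-2*I*pi/5) + 2*exp(4*I*pi/5) + 2*exp(2*I*pi/5)) + (2 + 3*exp(-2*I*pi/5) + 2*exp(-4*I*pi/5) + exp(4*I*pi/5) + 2*exp(2*I*pi/5))] = 10/5 = 2
  <chi_rho, chi_1> = (1/5)[1*(10)*conj(1) + 1*(2 + 2*exp(-2*I*pi/5) + exp(-4*I*pi/5) + 2*exp(4*I*pi/5) + 3*exp(2*I*pi/5))*conj(exp(2*I*pi/5)) + 1*(2 + 2*exp(-2*I*pi/5) + 2*exp(-4*I*pi/5) + exp(2*I*pi/5) + 3*exp(4*I*pi/5))*conj(exp(4*I*pi/5)) + 1*(2 + 3*exp(-4*I*pi/5) + exp(-2*I*pi/5) + 2*exp(4*I*pi/5) + 2*exp(2*I*pi/5))*conj(exp(-4*I*pi/5)) + 1*(2 + 3*exp(-2*I*pi/5) + 2*exp(-4*I*pi/5) + exp(4*I*pi/5) + 2*exp(2*I*pi/5))*conj(exp(-2*I*pi/5))]
      = (1/5)[(10) + (3 + 2*exp(-2*I*pi/5) + 2*exp(-4*I*pi/5) + exp(4*I*pi/5) + 2*exp(2*I*pi/5)) + (3 + 2*exp(-4*I*pi/5) + exp(-2*I*pi/5) + 2*exp(4*I*pi/5) + 2*exp(2*I*pi/5)) + (3 + 2*exp(-2*I*pi/5) + 2*exp(-4*I*pi/5) + exp(2*I*pi/5) + 2*exp(4*I*pi/5)) + (3 + 2*exp(-2*I*pi/5) + exp(-4*I*pi/5) + 2*exp(4*I*pi/5) + 2*exp(2*I*pi/5))] = 15/5 = 3
  <chi_rho, chi_2> = (1/5)[1*(10)*conj(1) + 1*(2 + 2*exp(-2*I*pi/5) + exp(-4*I*pi/5) + 2*exp(4*I*pi/5) + 3*exp(2*I*pi/5))*conj(exp(4*I*pi/5)) + 1*(2 + 2*exp(-2*I*pi/5) + 2*exp(-4*I*pi/5) + exp(2*I*pi/5) + 3*exp(4*I*pi/5))*conj(exp(-2*I*pi/5)) + 1*(2 + 3*exp(-4*I*pi/5) + exp(-2*I*pi/5) + 2*exp(4*I*pi/5) + 2*exp(2*I*pi/5))*conj(exp(2*I*pi/5)) + 1*(2 + 3*exp(-2*I*pi/5) + 2*exp(-4*I*pi/5) + exp(4*I*pi/5) + 2*exp(2*I*pi/5))*conj(exp(-4*I*pi/5))]
      = (1/5)[(10) + (2 + 3*exp(-2*I*pi/5) + 2*exp(-4*I*pi/5) + exp(2*I*pi/5) + 2*exp(4*I*pi/5)) + (2 + 2*exp(-2*I*pi/5) + 3*exp(-4*I*pi/5) + exp(4*I*pi/5) + 2*exp(2*I*pi/5)) + (2 + 2*exp(-2*I*pi/5) + exp(-4*I*pi/5) + 3*exp(4*I*pi/5) + 2*exp(2*I*pi/5)) + (2 + 2*exp(-4*I*pi/5) + exp(-2*I*pi/5) + 2*exp(4*I*pi/5) + 3*exp(2*I*pi/5))] = 10/5 = 2
  <chi_rho, chi_3> = (1/5)[1*(10)*conj(1) + 1*(2 + 2*exp(-2*I*pi/5) + exp(-4*I*pi/5) + 2*exp(4*I*pi/5) + 3*exp(2*I*pi/5))*conj(exp(-4*I*pi/5)) + 1*(2 + 2*exp(-2*I*pi/5) + 2*exp(-4*I*pi/5) + exp(2*I*pi/5) + 3*exp(4*I*pi/5))*conj(exp(2*I*pi/5)) + 1*(2 + 3*exp(-4*I*pi/5) + exp(-2*I*pi/5) + 2*exp(4*I*pi/5) + 2*exp(2*I*pi/5))*conj(exp(-2*I*pi/5)) + 1*(2 + 3*exp(-2*I*pi/5) + 2*exp(-4*I*pi/5) + exp(4*I*pi/5) + 2*exp(2*I*pi/5))*conj(exp(4*I*pi/5))]
      = (1/5)[(10) + (1 + 2*exp(-2*I*pi/5) + 3*exp(-4*I*pi/5) + 2*exp(4*I*pi/5) + 2*exp(2*I*pi/5)) + (1 + 2*exp(-2*I*pi/5) + 2*exp(-4*I*pi/5) + 2*exp(4*I*pi/5) + 3*exp(2*I*pi/5)) + (1 + 3*exp(-2*I*pi/5) + 2*exp(-4*I*pi/5) + 2*exp(4*I*pi/5) + 2*exp(2*I*pi/5)) + (1 + 2*exp(-2*I*pi/5) + 2*exp(-4*I*pi/5) + 3*exp(4*I*pi/5) + 2*exp(2*I*pi/5))] = 5/5 = 1
  <chi_rho, chi_4> = (1/5)[1*(10)*conj(1) + 1*(2 + 2*exp(-2*I*pi/5) + exp(-4*I*pi/5) + 2*exp(4*I*pi/5) + 3*exp(2*I*pi/5))*conj(exp(-2*I*pi/5)) + 1*(2 + 2*exp(-2*I*pi/5) + 2*exp(-4*I*pi/5) + exp(2*I*pi/5) + 3*exp(4*I*pi/5))*conj(exp(-4*I*pi/5)) + 1*(2 + 3*exp(-4*I*pi/5) + exp(-2*I*pi/5) + 2*exp(4*I*pi/5) + 2*exp(2*I*pi/5))*conj(exp(4*I*pi/5)) + 1*(2 + 3*exp(-2*I*pi/5) + 2*exp(-4*I*pi/5) + exp(4*I*pi/5) + 2*exp(2*I*pi/5))*conj(exp(2*I*pi/5))]
      = (1/5)[(10) + (2 + 2*exp(-4*I*pi/5) + exp(-2*I*pi/5) + 3*exp(4*I*pi/5) + 2*exp(2*I*pi/5)) + (2 + 3*exp(-2*I*pi/5) + exp(-4*I*pi/5) + 2*exp(4*I*pi/5) + 2*exp(2*I*pi/5)) + (2 + 2*exp(-2*I*pi/5) + 2*exp(-4*I*pi/5) + exp(4*I*pi/5) + 3*exp(2*I*pi/5)) + (2 + 2*exp(-2*I*pi/5) + 3*exp(-4*I*pi/5) + exp(2*I*pi/5) + 2*exp(4*I*pi/5))] = 10/5 = 2
(Exp terms are combined using exp(i*s)*conj(exp(i*t)) = exp(i*(s-t)), and sums of them are collapsed using the identity that for every m > 1 the m distinct m-th roots of unity sum to 0, e.g. 1 + exp(2*I*pi/3) + exp(-2*I*pi/3) = 0.)
Dimension check: dim(rho) = sum (mult * dim) = 2*1 + 3*1 + 2*1 + 1*1 + 2*1 = 10 = chi_rho(e) = 10.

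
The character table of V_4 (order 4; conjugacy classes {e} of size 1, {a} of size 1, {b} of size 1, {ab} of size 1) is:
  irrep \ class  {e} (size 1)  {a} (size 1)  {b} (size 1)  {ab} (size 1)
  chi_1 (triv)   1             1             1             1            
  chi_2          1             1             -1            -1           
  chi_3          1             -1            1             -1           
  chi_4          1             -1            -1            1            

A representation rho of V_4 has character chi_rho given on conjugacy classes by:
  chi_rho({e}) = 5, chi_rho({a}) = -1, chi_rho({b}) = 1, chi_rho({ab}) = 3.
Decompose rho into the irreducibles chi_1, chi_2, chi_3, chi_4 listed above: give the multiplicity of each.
Multiplicities: chi_1: 2, chi_2: 0, chi_3: 1, chi_4: 2.

Derivation: Use <chi_rho, chi> = (1/|G|) sum_C |C| * chi_rho(C) * conj(chi(C)) with |G| = 4 for each irreducible chi in the table:
  <chi_rho, chi_1> = (1/4)[1*(5)*conj(1) + 1*(-1)*conj(1) + 1*(1)*conj(1) + 1*(3)*conj(1)]
      = (1/4)[(5) + (-1) + (1) + (3)] = 8/4 = 2
  <chi_rho, chi_2> = (1/4)[1*(5)*conj(1) + 1*(-1)*conj(1) + 1*(1)*conj(-1) + 1*(3)*conj(-1)]
      = (1/4)[(5) + (-1) + (-1) + (-3)] = 0/4 = 0
  <chi_rho, chi_3> = (1/4)[1*(5)*conj(1) + 1*(-1)*conj(-1) + 1*(1)*conj(1) + 1*(3)*conj(-1)]
      = (1/4)[(5) + (1) + (1) + (-3)] = 4/4 = 1
  <chi_rho, chi_4> = (1/4)[1*(5)*conj(1) + 1*(-1)*conj(-1) + 1*(1)*conj(-1) + 1*(3)*conj(1)]
      = (1/4)[(5) + (1) + (-1) + (3)] = 8/4 = 2
Dimension check: dim(rho) = sum (mult * dim) = 2*1 + 0*1 + 1*1 + 2*1 = 5 = chi_rho(e) = 5.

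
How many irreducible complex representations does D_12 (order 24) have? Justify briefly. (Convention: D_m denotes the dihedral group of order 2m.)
9

Why: The number of irreducible complex representations of a finite group equals its number of conjugacy classes. D_12 has 9 conjugacy classes (n/2 + 3 for n even), so D_12 (order 24) has exactly 9 irreducible complex representations.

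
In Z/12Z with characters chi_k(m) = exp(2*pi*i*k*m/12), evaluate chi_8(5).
chi_8(5) = zeta_12^40 = exp(2*I*pi/3)

Explanation: chi_8(5) = zeta_12^(8*5) = zeta_12^40. Since zeta_12^12 = 1, this equals zeta_12^4 = exp(2*pi*i*4/12) = exp(2*I*pi/3).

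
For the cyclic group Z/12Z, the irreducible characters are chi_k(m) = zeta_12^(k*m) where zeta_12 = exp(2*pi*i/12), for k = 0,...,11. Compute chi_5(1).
chi_5(1) = zeta_12^5 = exp(5*I*pi/6)

Working: chi_5(1) = zeta_12^(5*1) = zeta_12^5. Since zeta_12^12 = 1, this equals zeta_12^5 = exp(2*pi*i*5/12) = exp(5*I*pi/6).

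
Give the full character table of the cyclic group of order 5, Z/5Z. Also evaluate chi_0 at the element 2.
Character table of Z/5Z (irreps indexed chi_0,...,chi_4 with chi_k(m) = zeta_5^(k*m), zeta_5 = exp(2*pi*i/5)):
  irrep \ class  {0} (size 1)  {1} (size 1)    {2} (size 1)    {3} (size 1)    {4} (size 1)  
  chi_0          1             1               1               1               1             
  chi_1          1             exp(2*I*pi/5)   exp(4*I*pi/5)   exp(-4*I*pi/5)  exp(-2*I*pi/5)
  chi_2          1             exp(4*I*pi/5)   exp(-2*I*pi/5)  exp(2*I*pi/5)   exp(-4*I*pi/5)
  chi_3          1             exp(-4*I*pi/5)  exp(2*I*pi/5)   exp(-2*I*pi/5)  exp(4*I*pi/5) 
  chi_4          1             exp(-2*I*pi/5)  exp(-4*I*pi/5)  exp(4*I*pi/5)   exp(2*I*pi/5) 

Spot check: chi_0(2) = zeta_5^(0*2) = zeta_5^0 = 1.

Proof sketch: Z/5Z is abelian, so all 5 irreducible complex representations are 1-dimensional. They are given by chi_k(m) = zeta_5^(k*m) for k = 0,...,4. Row orthogonality: sum_m chi_k(m) conj(chi_l(m)) = 5 * [k = l].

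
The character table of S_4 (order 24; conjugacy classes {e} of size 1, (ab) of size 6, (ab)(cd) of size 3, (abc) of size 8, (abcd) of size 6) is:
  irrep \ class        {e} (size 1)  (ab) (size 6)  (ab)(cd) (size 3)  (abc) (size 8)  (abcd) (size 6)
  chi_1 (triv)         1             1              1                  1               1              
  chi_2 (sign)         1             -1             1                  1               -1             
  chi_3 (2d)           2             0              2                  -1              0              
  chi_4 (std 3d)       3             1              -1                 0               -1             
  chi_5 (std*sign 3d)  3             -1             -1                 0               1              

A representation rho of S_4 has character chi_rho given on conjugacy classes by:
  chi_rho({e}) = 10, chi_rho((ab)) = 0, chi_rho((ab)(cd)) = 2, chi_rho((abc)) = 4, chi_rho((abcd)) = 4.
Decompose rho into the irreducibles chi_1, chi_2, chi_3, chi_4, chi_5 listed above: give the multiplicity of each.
Multiplicities: chi_1: 3, chi_2: 1, chi_3: 0, chi_4: 0, chi_5: 2.

Working: Use <chi_rho, chi> = (1/|G|) sum_C |C| * chi_rho(C) * conj(chi(C)) with |G| = 24 for each irreducible chi in the table:
  <chi_rho, chi_1> = (1/24)[1*(10)*conj(1) + 6*(0)*conj(1) + 3*(2)*conj(1) + 8*(4)*conj(1) + 6*(4)*conj(1)]
      = (1/24)[(10) + (0) + (6) + (32) + (24)] = 72/24 = 3
  <chi_rho, chi_2> = (1/24)[1*(10)*conj(1) + 6*(0)*conj(-1) + 3*(2)*conj(1) + 8*(4)*conj(1) + 6*(4)*conj(-1)]
      = (1/24)[(10) + (0) + (6) + (32) + (-24)] = 24/24 = 1
  <chi_rho, chi_3> = (1/24)[1*(10)*conj(2) + 6*(0)*conj(0) + 3*(2)*conj(2) + 8*(4)*conj(-1) + 6*(4)*conj(0)]
      = (1/24)[(20) + (0) + (12) + (-32) + (0)] = 0/24 = 0
  <chi_rho, chi_4> = (1/24)[1*(10)*conj(3) + 6*(0)*conj(1) + 3*(2)*conj(-1) + 8*(4)*conj(0) + 6*(4)*conj(-1)]
      = (1/24)[(30) + (0) + (-6) + (0) + (-24)] = 0/24 = 0
  <chi_rho, chi_5> = (1/24)[1*(10)*conj(3) + 6*(0)*conj(-1) + 3*(2)*conj(-1) + 8*(4)*conj(0) + 6*(4)*conj(1)]
      = (1/24)[(30) + (0) + (-6) + (0) + (24)] = 48/24 = 2
Dimension check: dim(rho) = sum (mult * dim) = 3*1 + 1*1 + 0*2 + 0*3 + 2*3 = 10 = chi_rho(e) = 10.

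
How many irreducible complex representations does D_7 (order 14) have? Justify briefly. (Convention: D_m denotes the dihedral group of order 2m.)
5

Details: The number of irreducible complex representations of a finite group equals its number of conjugacy classes. D_7 has 5 conjugacy classes ((n+3)/2 for n odd), so D_7 (order 14) has exactly 5 irreducible complex representations.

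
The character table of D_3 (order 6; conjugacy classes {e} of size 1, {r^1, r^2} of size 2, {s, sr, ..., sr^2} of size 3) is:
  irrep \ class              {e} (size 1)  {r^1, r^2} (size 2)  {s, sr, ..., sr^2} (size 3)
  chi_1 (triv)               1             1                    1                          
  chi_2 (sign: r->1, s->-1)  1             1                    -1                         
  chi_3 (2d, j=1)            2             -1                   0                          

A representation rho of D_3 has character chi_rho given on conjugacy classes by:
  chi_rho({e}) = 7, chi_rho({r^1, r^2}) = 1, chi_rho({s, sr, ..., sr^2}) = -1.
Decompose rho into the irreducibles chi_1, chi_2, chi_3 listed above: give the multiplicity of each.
Multiplicities: chi_1: 1, chi_2: 2, chi_3: 2.

Why: Use <chi_rho, chi> = (1/|G|) sum_C |C| * chi_rho(C) * conj(chi(C)) with |G| = 6 for each irreducible chi in the table:
  <chi_rho, chi_1> = (1/6)[1*(7)*conj(1) + 2*(1)*conj(1) + 3*(-1)*conj(1)]
      = (1/6)[(7) + (2) + (-3)] = 6/6 = 1
  <chi_rho, chi_2> = (1/6)[1*(7)*conj(1) + 2*(1)*conj(1) + 3*(-1)*conj(-1)]
      = (1/6)[(7) + (2) + (3)] = 12/6 = 2
  <chi_rho, chi_3> = (1/6)[1*(7)*conj(2) + 2*(1)*conj(-1) + 3*(-1)*conj(0)]
      = (1/6)[(14) + (-2) + (0)] = 12/6 = 2
Dimension check: dim(rho) = sum (mult * dim) = 1*1 + 2*1 + 2*2 = 7 = chi_rho(e) = 7.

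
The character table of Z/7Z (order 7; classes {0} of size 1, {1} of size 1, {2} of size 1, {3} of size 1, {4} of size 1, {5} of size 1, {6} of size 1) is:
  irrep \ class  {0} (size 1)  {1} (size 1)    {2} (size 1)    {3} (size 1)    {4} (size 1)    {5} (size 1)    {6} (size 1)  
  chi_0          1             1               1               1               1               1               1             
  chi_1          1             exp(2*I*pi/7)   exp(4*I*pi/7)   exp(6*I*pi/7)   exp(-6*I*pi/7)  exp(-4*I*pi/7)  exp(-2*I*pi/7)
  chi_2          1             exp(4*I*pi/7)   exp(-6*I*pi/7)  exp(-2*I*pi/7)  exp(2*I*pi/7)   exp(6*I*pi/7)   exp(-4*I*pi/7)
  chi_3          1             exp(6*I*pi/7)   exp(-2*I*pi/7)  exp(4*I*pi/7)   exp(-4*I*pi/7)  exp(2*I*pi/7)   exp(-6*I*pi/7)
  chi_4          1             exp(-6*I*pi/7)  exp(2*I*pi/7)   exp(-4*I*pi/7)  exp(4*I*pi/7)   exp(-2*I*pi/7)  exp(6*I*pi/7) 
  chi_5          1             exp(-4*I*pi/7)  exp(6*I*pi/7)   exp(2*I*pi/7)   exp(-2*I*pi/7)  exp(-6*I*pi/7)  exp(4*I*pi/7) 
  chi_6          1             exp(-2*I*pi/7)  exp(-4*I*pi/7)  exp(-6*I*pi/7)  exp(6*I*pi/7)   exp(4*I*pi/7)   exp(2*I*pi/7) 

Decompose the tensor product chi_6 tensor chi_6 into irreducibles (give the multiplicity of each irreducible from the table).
chi_6 tensor chi_6 = chi_5 (all other irreducibles have multiplicity 0).

The character of a tensor product is the pointwise product (chi_6 * chi_6)(C) = chi_6(C) * chi_6(C):
  {0}: (1)*(1), {1}: (exp(-2*I*pi/7))*(exp(-2*I*pi/7)), {2}: (exp(-4*I*pi/7))*(exp(-4*I*pi/7)), {3}: (exp(-6*I*pi/7))*(exp(-6*I*pi/7)), {4}: (exp(6*I*pi/7))*(exp(6*I*pi/7)), {5}: (exp(4*I*pi/7))*(exp(4*I*pi/7)), {6}: (exp(2*I*pi/7))*(exp(2*I*pi/7))
so (chi_6 * chi_6) takes values
  {0} -> 1, {1} -> exp(-4*I*pi/7), {2} -> exp(6*I*pi/7), {3} -> exp(2*I*pi/7), {4} -> exp(-2*I*pi/7), {5} -> exp(-6*I*pi/7), {6} -> exp(4*I*pi/7).
Now take the inner product of this character with each irreducible chi from the table, <chi_6*chi_6, chi> = (1/7) sum_C |C| (chi_6*chi_6)(C) conj(chi(C)):
  <chi_6*chi_6, chi_0> = (1/7)[1*(1)*conj(1) + 1*(exp(-4*I*pi/7))*conj(1) + 1*(exp(6*I*pi/7))*conj(1) + 1*(exp(2*I*pi/7))*conj(1) + 1*(exp(-2*I*pi/7))*conj(1) + 1*(exp(-6*I*pi/7))*conj(1) + 1*(exp(4*I*pi/7))*conj(1)]
      = (1/7)[(1) + (exp(-4*I*pi/7)) + (exp(6*I*pi/7)) + (exp(2*I*pi/7)) + (exp(-2*I*pi/7)) + (exp(-6*I*pi/7)) + (exp(4*I*pi/7))] = 0/7 = 0
  <chi_6*chi_6, chi_1> = (1/7)[1*(1)*conj(1) + 1*(exp(-4*I*pi/7))*conj(exp(2*I*pi/7)) + 1*(exp(6*I*pi/7))*conj(exp(4*I*pi/7)) + 1*(exp(2*I*pi/7))*conj(exp(6*I*pi/7)) + 1*(exp(-2*I*pi/7))*conj(exp(-6*I*pi/7)) + 1*(exp(-6*I*pi/7))*conj(exp(-4*I*pi/7)) + 1*(exp(4*I*pi/7))*conj(exp(-2*I*pi/7))]
      = (1/7)[(1) + (exp(-6*I*pi/7)) + (exp(2*I*pi/7)) + (exp(-4*I*pi/7)) + (exp(4*I*pi/7)) + (exp(-2*I*pi/7)) + (exp(6*I*pi/7))] = 0/7 = 0
  <chi_6*chi_6, chi_2> = (1/7)[1*(1)*conj(1) + 1*(exp(-4*I*pi/7))*conj(exp(4*I*pi/7)) + 1*(exp(6*I*pi/7))*conj(exp(-6*I*pi/7)) + 1*(exp(2*I*pi/7))*conj(exp(-2*I*pi/7)) + 1*(exp(-2*I*pi/7))*conj(exp(2*I*pi/7)) + 1*(exp(-6*I*pi/7))*conj(exp(6*I*pi/7)) + 1*(exp(4*I*pi/7))*conj(exp(-4*I*pi/7))]
      = (1/7)[(1) + (exp(6*I*pi/7)) + (exp(-2*I*pi/7)) + (exp(4*I*pi/7)) + (exp(-4*I*pi/7)) + (exp(2*I*pi/7)) + (exp(-6*I*pi/7))] = 0/7 = 0
  <chi_6*chi_6, chi_3> = (1/7)[1*(1)*conj(1) + 1*(exp(-4*I*pi/7))*conj(exp(6*I*pi/7)) + 1*(exp(6*I*pi/7))*conj(exp(-2*I*pi/7)) + 1*(exp(2*I*pi/7))*conj(exp(4*I*pi/7)) + 1*(exp(-2*I*pi/7))*conj(exp(-4*I*pi/7)) + 1*(exp(-6*I*pi/7))*conj(exp(2*I*pi/7)) + 1*(exp(4*I*pi/7))*conj(exp(-6*I*pi/7))]
      = (1/7)[(1) + (exp(4*I*pi/7)) + (exp(-6*I*pi/7)) + (exp(-2*I*pi/7)) + (exp(2*I*pi/7)) + (exp(6*I*pi/7)) + (exp(-4*I*pi/7))] = 0/7 = 0
  <chi_6*chi_6, chi_4> = (1/7)[1*(1)*conj(1) + 1*(exp(-4*I*pi/7))*conj(exp(-6*I*pi/7)) + 1*(exp(6*I*pi/7))*conj(exp(2*I*pi/7)) + 1*(exp(2*I*pi/7))*conj(exp(-4*I*pi/7)) + 1*(exp(-2*I*pi/7))*conj(exp(4*I*pi/7)) + 1*(exp(-6*I*pi/7))*conj(exp(-2*I*pi/7)) + 1*(exp(4*I*pi/7))*conj(exp(6*I*pi/7))]
      = (1/7)[(1) + (exp(2*I*pi/7)) + (exp(4*I*pi/7)) + (exp(6*I*pi/7)) + (exp(-6*I*pi/7)) + (exp(-4*I*pi/7)) + (exp(-2*I*pi/7))] = 0/7 = 0
  <chi_6*chi_6, chi_5> = (1/7)[1*(1)*conj(1) + 1*(exp(-4*I*pi/7))*conj(exp(-4*I*pi/7)) + 1*(exp(6*I*pi/7))*conj(exp(6*I*pi/7)) + 1*(exp(2*I*pi/7))*conj(exp(2*I*pi/7)) + 1*(exp(-2*I*pi/7))*conj(exp(-2*I*pi/7)) + 1*(exp(-6*I*pi/7))*conj(exp(-6*I*pi/7)) + 1*(exp(4*I*pi/7))*conj(exp(4*I*pi/7))]
      = (1/7)[(1) + (1) + (1) + (1) + (1) + (1) + (1)] = 7/7 = 1
  <chi_6*chi_6, chi_6> = (1/7)[1*(1)*conj(1) + 1*(exp(-4*I*pi/7))*conj(exp(-2*I*pi/7)) + 1*(exp(6*I*pi/7))*conj(exp(-4*I*pi/7)) + 1*(exp(2*I*pi/7))*conj(exp(-6*I*pi/7)) + 1*(exp(-2*I*pi/7))*conj(exp(6*I*pi/7)) + 1*(exp(-6*I*pi/7))*conj(exp(4*I*pi/7)) + 1*(exp(4*I*pi/7))*conj(exp(2*I*pi/7))]
      = (1/7)[(1) + (exp(-2*I*pi/7)) + (exp(-4*I*pi/7)) + (exp(-6*I*pi/7)) + (exp(6*I*pi/7)) + (exp(4*I*pi/7)) + (exp(2*I*pi/7))] = 0/7 = 0
(Exp terms are combined using exp(i*s)*conj(exp(i*t)) = exp(i*(s-t)), and sums of them are collapsed using the identity that for every m > 1 the m distinct m-th roots of unity sum to 0, e.g. 1 + exp(2*I*pi/3) + exp(-2*I*pi/3) = 0.)
Hence the multiplicities are chi_5: 1. Dimension check: dim(chi_6)*dim(chi_6) = 1*1 = 1 and sum (mult * dim) = 1*1 = 1.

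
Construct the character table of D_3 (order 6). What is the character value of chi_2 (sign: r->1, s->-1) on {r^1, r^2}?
Conjugacy classes: {e} of size 1, {r^1, r^2} of size 2, {s, sr, ..., sr^2} of size 3.
Character table:
  irrep \ class              {e} (size 1)  {r^1, r^2} (size 2)  {s, sr, ..., sr^2} (size 3)
  chi_1 (triv)               1             1                    1                          
  chi_2 (sign: r->1, s->-1)  1             1                    -1                         
  chi_3 (2d, j=1)            2             -1                   0                          

Spot check: chi_2 (sign: r->1, s->-1) on {r^1, r^2} = 1.

Explanation: D_3 has order 2*3 = 6 with 3 conjugacy classes, hence 3 irreducibles. Sum of squared dims 1 + 1 + 4 = 6 = |G|. Linear characters come from the abelianisation; the 2-dimensional irreps have character r^k -> 2*cos(2*pi*j*k/3), reflections -> 0.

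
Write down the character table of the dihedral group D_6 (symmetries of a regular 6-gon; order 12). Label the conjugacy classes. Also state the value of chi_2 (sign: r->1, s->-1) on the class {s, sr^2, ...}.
Conjugacy classes: {e} of size 1, {r^3} of size 1, {r^1, r^5} of size 2, {r^2, r^4} of size 2, {s, sr^2, ...} of size 3, {sr, sr^3, ...} of size 3.
Character table:
  irrep \ class              {e} (size 1)  {r^3} (size 1)  {r^1, r^5} (size 2)  {r^2, r^4} (size 2)  {s, sr^2, ...} (size 3)  {sr, sr^3, ...} (size 3)
  chi_1 (triv)               1             1               1                    1                    1                        1                       
  chi_2 (sign: r->1, s->-1)  1             1               1                    1                    -1                       -1                      
  chi_3 (r->-1, s->1)        1             -1              -1                   1                    1                        -1                      
  chi_4 (r->-1, s->-1)       1             -1              -1                   1                    -1                       1                       
  chi_5 (2d, j=1)            2             -2              1                    -1                   0                        0                       
  chi_6 (2d, j=2)            2             2               -1                   -1                   0                        0                       

Spot check: chi_2 (sign: r->1, s->-1) on {s, sr^2, ...} = -1.

Derivation: D_6 has order 2*6 = 12 with 6 conjugacy classes, hence 6 irreducibles. Sum of squared dims 1 + 1 + 1 + 1 + 4 + 4 = 12 = |G|. Linear characters come from the abelianisation; the 2-dimensional irreps have character r^k -> 2*cos(2*pi*j*k/6), reflections -> 0.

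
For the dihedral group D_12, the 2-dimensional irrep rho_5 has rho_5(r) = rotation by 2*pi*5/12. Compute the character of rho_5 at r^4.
chi_{rho_5}(r^4) = 2*cos(2*pi*5*4/12) = -1

Explanation: rho_5(r^4) is rotation by angle 2*pi*5*4/12, whose trace is 2*cos(2*pi*5*4/12) = -1.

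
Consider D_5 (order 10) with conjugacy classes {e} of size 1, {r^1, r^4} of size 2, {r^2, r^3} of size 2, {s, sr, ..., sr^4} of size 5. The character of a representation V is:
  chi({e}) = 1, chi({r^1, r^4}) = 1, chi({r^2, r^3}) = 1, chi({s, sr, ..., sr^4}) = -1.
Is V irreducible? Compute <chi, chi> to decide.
Irreducible: <chi, chi> = 1.

Derivation: <chi, chi> = (1/|G|) sum_C |C| * |chi(C)|^2 = (1/10)[1*|1|^2 + 2*|1|^2 + 2*|1|^2 + 5*|-1|^2]
  = (1/10)[(1) + (2) + (2) + (5)] = 10/10 = 1.
A character is irreducible iff <chi, chi> = 1, so this representation is irreducible.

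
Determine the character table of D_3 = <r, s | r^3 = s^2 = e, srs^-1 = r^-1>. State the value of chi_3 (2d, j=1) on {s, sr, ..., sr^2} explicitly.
Conjugacy classes: {e} of size 1, {r^1, r^2} of size 2, {s, sr, ..., sr^2} of size 3.
Character table:
  irrep \ class              {e} (size 1)  {r^1, r^2} (size 2)  {s, sr, ..., sr^2} (size 3)
  chi_1 (triv)               1             1                    1                          
  chi_2 (sign: r->1, s->-1)  1             1                    -1                         
  chi_3 (2d, j=1)            2             -1                   0                          

Spot check: chi_3 (2d, j=1) on {s, sr, ..., sr^2} = 0.

Working: D_3 has order 2*3 = 6 with 3 conjugacy classes, hence 3 irreducibles. Sum of squared dims 1 + 1 + 4 = 6 = |G|. Linear characters come from the abelianisation; the 2-dimensional irreps have character r^k -> 2*cos(2*pi*j*k/3), reflections -> 0.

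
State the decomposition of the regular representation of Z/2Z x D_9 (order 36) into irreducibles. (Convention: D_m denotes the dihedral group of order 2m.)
Each irreducible V_i of dimension d_i appears with multiplicity d_i, i.e. rho_reg = (direct sum over all irreducibles V_i) d_i V_i. The irreducible dimensions for Z/2Z x D_9 are 1, 1, 1, 1, 2, 2, 2, 2, 2, 2, 2, 2: 4 irreducibles of dimension 1, each with multiplicity 1; 8 irreducibles of dimension 2, each with multiplicity 2. Total dimension 4*1*1 + 8*2*2 = 36 = |G|.

Reasoning: General theorem: in the regular representation of a finite group G, each irreducible appears with multiplicity equal to its dimension. Check: dim(rho_reg) = sum d_i^2 = 1 + 1 + 1 + 1 + 4 + 4 + 4 + 4 + 4 + 4 + 4 + 4 = 36 = |G|.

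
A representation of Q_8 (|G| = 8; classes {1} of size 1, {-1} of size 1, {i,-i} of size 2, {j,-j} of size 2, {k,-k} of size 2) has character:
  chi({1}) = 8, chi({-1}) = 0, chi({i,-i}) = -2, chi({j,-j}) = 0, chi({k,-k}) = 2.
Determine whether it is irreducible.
Not irreducible (reducible): <chi, chi> = 10 > 1.

Justification: <chi, chi> = (1/|G|) sum_C |C| * |chi(C)|^2 = (1/8)[1*|8|^2 + 1*|0|^2 + 2*|-2|^2 + 2*|0|^2 + 2*|2|^2]
  = (1/8)[(64) + (0) + (8) + (0) + (8)] = 80/8 = 10.
A character is irreducible iff <chi, chi> = 1, so this representation is reducible.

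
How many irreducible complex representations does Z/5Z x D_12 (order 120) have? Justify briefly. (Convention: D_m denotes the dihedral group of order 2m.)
45

Details: The number of irreducible complex representations of a finite group equals its number of conjugacy classes. For a direct product, #classes(G x H) = #classes(G) * #classes(H). Z/5Z has 5 classes (abelian), D_12 has 9 classes, so 5 * 9 = 45, so Z/5Z x D_12 (order 120) has exactly 45 irreducible complex representations.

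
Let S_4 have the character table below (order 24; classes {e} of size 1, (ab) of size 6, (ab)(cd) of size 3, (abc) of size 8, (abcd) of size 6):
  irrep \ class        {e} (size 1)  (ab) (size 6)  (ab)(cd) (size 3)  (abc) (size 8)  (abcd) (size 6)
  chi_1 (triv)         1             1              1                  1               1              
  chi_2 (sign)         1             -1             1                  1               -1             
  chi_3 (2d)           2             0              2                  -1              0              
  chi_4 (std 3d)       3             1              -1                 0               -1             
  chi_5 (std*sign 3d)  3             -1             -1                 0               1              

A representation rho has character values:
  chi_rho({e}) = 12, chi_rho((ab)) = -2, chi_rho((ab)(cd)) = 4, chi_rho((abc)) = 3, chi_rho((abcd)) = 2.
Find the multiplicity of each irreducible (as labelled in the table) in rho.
Multiplicities: chi_1: 2, chi_2: 2, chi_3: 1, chi_4: 0, chi_5: 2.

Proof sketch: Use <chi_rho, chi> = (1/|G|) sum_C |C| * chi_rho(C) * conj(chi(C)) with |G| = 24 for each irreducible chi in the table:
  <chi_rho, chi_1> = (1/24)[1*(12)*conj(1) + 6*(-2)*conj(1) + 3*(4)*conj(1) + 8*(3)*conj(1) + 6*(2)*conj(1)]
      = (1/24)[(12) + (-12) + (12) + (24) + (12)] = 48/24 = 2
  <chi_rho, chi_2> = (1/24)[1*(12)*conj(1) + 6*(-2)*conj(-1) + 3*(4)*conj(1) + 8*(3)*conj(1) + 6*(2)*conj(-1)]
      = (1/24)[(12) + (12) + (12) + (24) + (-12)] = 48/24 = 2
  <chi_rho, chi_3> = (1/24)[1*(12)*conj(2) + 6*(-2)*conj(0) + 3*(4)*conj(2) + 8*(3)*conj(-1) + 6*(2)*conj(0)]
      = (1/24)[(24) + (0) + (24) + (-24) + (0)] = 24/24 = 1
  <chi_rho, chi_4> = (1/24)[1*(12)*conj(3) + 6*(-2)*conj(1) + 3*(4)*conj(-1) + 8*(3)*conj(0) + 6*(2)*conj(-1)]
      = (1/24)[(36) + (-12) + (-12) + (0) + (-12)] = 0/24 = 0
  <chi_rho, chi_5> = (1/24)[1*(12)*conj(3) + 6*(-2)*conj(-1) + 3*(4)*conj(-1) + 8*(3)*conj(0) + 6*(2)*conj(1)]
      = (1/24)[(36) + (12) + (-12) + (0) + (12)] = 48/24 = 2
Dimension check: dim(rho) = sum (mult * dim) = 2*1 + 2*1 + 1*2 + 0*3 + 2*3 = 12 = chi_rho(e) = 12.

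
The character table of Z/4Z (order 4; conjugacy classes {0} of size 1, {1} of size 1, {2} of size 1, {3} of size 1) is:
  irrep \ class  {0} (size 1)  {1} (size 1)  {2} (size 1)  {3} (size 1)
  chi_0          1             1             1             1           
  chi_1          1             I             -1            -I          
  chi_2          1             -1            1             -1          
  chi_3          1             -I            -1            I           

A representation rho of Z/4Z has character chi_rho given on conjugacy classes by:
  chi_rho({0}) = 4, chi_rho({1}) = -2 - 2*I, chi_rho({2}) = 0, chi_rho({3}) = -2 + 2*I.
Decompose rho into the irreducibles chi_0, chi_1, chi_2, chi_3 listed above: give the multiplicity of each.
Multiplicities: chi_0: 0, chi_1: 0, chi_2: 2, chi_3: 2.

Explanation: Use <chi_rho, chi> = (1/|G|) sum_C |C| * chi_rho(C) * conj(chi(C)) with |G| = 4 for each irreducible chi in the table:
  <chi_rho, chi_0> = (1/4)[1*(4)*conj(1) + 1*(-2 - 2*I)*conj(1) + 1*(0)*conj(1) + 1*(-2 + 2*I)*conj(1)]
      = (1/4)[(4) + (-2 - 2*I) + (0) + (-2 + 2*I)] = 0/4 = 0
  <chi_rho, chi_1> = (1/4)[1*(4)*conj(1) + 1*(-2 - 2*I)*conj(I) + 1*(0)*conj(-1) + 1*(-2 + 2*I)*conj(-I)]
      = (1/4)[(4) + (-2 + 2*I) + (0) + (-2 - 2*I)] = 0/4 = 0
  <chi_rho, chi_2> = (1/4)[1*(4)*conj(1) + 1*(-2 - 2*I)*conj(-1) + 1*(0)*conj(1) + 1*(-2 + 2*I)*conj(-1)]
      = (1/4)[(4) + (2 + 2*I) + (0) + (2 - 2*I)] = 8/4 = 2
  <chi_rho, chi_3> = (1/4)[1*(4)*conj(1) + 1*(-2 - 2*I)*conj(-I) + 1*(0)*conj(-1) + 1*(-2 + 2*I)*conj(I)]
      = (1/4)[(4) + (2 - 2*I) + (0) + (2 + 2*I)] = 8/4 = 2
(Exp terms are combined using exp(i*s)*conj(exp(i*t)) = exp(i*(s-t)), and sums of them are collapsed using the identity that for every m > 1 the m distinct m-th roots of unity sum to 0, e.g. 1 + exp(2*I*pi/3) + exp(-2*I*pi/3) = 0.)
Dimension check: dim(rho) = sum (mult * dim) = 0*1 + 0*1 + 2*1 + 2*1 = 4 = chi_rho(e) = 4.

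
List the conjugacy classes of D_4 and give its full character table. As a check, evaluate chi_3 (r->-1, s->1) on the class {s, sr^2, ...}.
Conjugacy classes: {e} of size 1, {r^2} of size 1, {r^1, r^3} of size 2, {s, sr^2, ...} of size 2, {sr, sr^3, ...} of size 2.
Character table:
  irrep \ class              {e} (size 1)  {r^2} (size 1)  {r^1, r^3} (size 2)  {s, sr^2, ...} (size 2)  {sr, sr^3, ...} (size 2)
  chi_1 (triv)               1             1               1                    1                        1                       
  chi_2 (sign: r->1, s->-1)  1             1               1                    -1                       -1                      
  chi_3 (r->-1, s->1)        1             1               -1                   1                        -1                      
  chi_4 (r->-1, s->-1)       1             1               -1                   -1                       1                       
  chi_5 (2d, j=1)            2             -2              0                    0                        0                       

Spot check: chi_3 (r->-1, s->1) on {s, sr^2, ...} = 1.

Argument: D_4 has order 2*4 = 8 with 5 conjugacy classes, hence 5 irreducibles. Sum of squared dims 1 + 1 + 1 + 1 + 4 = 8 = |G|. Linear characters come from the abelianisation; the 2-dimensional irreps have character r^k -> 2*cos(2*pi*j*k/4), reflections -> 0.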